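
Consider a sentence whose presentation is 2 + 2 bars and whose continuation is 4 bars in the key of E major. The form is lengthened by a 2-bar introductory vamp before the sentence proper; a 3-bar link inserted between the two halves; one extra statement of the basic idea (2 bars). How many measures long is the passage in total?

15 measures

Basic sentence: 2 + 2 + 4 = 8 bars.
8 (basic form) + 2 (introduction) + 3 (link) + 2 (extra statement) = 15.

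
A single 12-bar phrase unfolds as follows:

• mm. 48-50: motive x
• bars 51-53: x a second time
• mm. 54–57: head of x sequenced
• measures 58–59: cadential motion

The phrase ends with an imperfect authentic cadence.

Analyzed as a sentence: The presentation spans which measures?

The presentation of a sentence is the basic idea (mm. 48–50) plus its repetition (mm. 51–53); the presentation is therefore mm. 48-53.

measures 48–53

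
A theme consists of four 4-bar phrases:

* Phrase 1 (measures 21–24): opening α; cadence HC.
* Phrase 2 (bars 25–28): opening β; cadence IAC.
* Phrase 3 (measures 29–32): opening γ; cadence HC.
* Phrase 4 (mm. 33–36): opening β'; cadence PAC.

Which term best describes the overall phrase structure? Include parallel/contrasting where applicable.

contrasting double period

Four phrases in two halves: the first half (bars 21–28) ends with an imperfect authentic cadence, the second (mm. 29–36) with a perfect authentic cadence — a large antecedent–consequent pair, i.e. a double period.
Phrase 3 begins with different material from phrase 1, making it contrasting.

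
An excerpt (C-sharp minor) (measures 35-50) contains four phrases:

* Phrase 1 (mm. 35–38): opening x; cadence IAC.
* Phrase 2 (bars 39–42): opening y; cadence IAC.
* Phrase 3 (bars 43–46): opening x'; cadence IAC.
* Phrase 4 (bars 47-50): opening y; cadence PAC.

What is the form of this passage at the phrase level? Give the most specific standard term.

parallel double period

Four phrases in two halves: the first half (measures 35–42) ends with an imperfect authentic cadence, the second (measures 43–50) with a perfect authentic cadence — a large antecedent–consequent pair, i.e. a double period.
Phrase 3 begins with the same material as phrase 1, making it parallel.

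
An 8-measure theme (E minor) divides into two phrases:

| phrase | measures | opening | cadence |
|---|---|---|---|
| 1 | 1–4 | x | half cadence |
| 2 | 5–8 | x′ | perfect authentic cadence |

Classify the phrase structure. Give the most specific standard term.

Phrase 1 ends with a half cadence (weaker) and phrase 2 with a perfect authentic cadence (stronger): antecedent + consequent = a period.
The two phrases open with the same material (x / x′), so the period is parallel.

parallel period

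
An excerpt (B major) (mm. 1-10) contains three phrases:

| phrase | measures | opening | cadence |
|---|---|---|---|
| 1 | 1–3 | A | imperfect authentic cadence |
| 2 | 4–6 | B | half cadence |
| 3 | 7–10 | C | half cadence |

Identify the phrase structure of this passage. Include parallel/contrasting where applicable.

The final phrase closes with a half cadence, which is not stronger than the preceding half cadence; the 3 phrases lack an overall antecedent–consequent design and so form a phrase group.

phrase group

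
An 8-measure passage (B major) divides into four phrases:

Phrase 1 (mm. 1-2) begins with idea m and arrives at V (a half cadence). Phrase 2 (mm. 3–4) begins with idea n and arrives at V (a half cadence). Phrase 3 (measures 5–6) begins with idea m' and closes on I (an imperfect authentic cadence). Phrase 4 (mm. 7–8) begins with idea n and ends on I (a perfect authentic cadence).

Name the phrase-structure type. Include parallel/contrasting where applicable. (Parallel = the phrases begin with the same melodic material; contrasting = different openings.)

parallel double period

Four phrases in two halves: the first half (measures 1-4) ends with a half cadence, the second (mm. 5–8) with a perfect authentic cadence — a large antecedent–consequent pair, i.e. a double period.
Phrase 3 begins with the same material as phrase 1, making it parallel.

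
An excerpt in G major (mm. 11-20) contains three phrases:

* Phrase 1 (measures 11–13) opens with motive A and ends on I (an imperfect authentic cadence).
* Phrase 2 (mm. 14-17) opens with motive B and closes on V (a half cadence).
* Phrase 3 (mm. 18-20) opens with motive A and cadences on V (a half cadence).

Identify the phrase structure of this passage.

The final phrase closes with a half cadence, which is not stronger than the preceding half cadence; the 3 phrases lack an overall antecedent–consequent design and so form a phrase group.

phrase group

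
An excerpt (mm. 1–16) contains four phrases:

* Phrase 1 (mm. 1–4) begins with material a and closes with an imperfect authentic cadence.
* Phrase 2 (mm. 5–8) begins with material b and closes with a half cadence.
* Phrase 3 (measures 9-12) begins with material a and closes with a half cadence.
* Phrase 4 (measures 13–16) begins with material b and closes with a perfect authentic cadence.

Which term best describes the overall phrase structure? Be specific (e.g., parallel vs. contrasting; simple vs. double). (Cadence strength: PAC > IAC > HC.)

Four phrases in two halves: the first half (measures 1-8) ends with a half cadence, the second (measures 9–16) with a perfect authentic cadence — a large antecedent–consequent pair, i.e. a double period.
Phrase 3 begins with the same material as phrase 1, making it parallel.

parallel double period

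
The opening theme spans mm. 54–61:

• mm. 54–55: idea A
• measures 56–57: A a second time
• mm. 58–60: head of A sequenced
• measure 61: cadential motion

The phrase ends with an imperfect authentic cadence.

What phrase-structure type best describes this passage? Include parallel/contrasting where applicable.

Basic idea (bars 54-55) + its repetition (bars 56–57) form the presentation; fragmentation and cadence (mm. 58–61) form the continuation — the 8-bar whole is a sentence.

sentence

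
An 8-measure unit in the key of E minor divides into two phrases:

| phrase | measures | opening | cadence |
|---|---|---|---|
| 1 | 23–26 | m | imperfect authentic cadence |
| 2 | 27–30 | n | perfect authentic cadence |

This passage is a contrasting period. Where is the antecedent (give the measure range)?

measures 23–26

The antecedent is the phrase ending with the weaker cadence (imperfect authentic cadence, phrase 1) and the consequent the one ending more conclusively (perfect authentic cadence, phrase 2); the antecedent is mm. 23–26.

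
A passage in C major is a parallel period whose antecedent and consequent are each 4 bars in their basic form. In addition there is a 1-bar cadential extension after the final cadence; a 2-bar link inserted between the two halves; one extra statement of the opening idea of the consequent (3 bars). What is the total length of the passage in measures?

Basic parallel period: 4 + 4 = 8 bars.
8 (basic form) + 1 (cadential extension) + 2 (link) + 3 (extra statement) = 14.

14 measures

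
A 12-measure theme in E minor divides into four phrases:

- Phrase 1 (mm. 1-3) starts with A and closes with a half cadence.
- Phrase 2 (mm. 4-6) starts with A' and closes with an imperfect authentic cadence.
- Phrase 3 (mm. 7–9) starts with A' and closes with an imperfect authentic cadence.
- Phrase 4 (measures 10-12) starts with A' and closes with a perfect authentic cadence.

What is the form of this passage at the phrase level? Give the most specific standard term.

parallel double period

Four phrases in two halves: the first half (bars 1–6) ends with an imperfect authentic cadence, the second (measures 7-12) with a perfect authentic cadence — a large antecedent–consequent pair, i.e. a double period.
Phrase 3 begins with the same material as phrase 1, making it parallel.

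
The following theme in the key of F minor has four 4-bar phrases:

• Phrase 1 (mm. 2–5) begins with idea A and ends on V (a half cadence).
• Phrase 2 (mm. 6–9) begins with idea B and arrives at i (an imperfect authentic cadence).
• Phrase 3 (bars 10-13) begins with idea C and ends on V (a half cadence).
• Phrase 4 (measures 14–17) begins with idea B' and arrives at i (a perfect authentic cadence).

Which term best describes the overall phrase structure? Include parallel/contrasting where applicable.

Four phrases in two halves: the first half (measures 2–9) ends with an imperfect authentic cadence, the second (bars 10-17) with a perfect authentic cadence — a large antecedent–consequent pair, i.e. a double period.
Phrase 3 begins with different material from phrase 1, making it contrasting.

contrasting double period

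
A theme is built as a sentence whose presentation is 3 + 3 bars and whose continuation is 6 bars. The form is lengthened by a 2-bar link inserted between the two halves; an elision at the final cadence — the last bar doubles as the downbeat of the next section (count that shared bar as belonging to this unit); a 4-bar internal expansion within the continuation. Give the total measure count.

Basic sentence: 3 + 3 + 6 = 12 bars.
12 (basic form) + 2 (link) + 4 (internal expansion) = 18.
The elision shares a bar with the next section but does not change this unit's count.

18 measures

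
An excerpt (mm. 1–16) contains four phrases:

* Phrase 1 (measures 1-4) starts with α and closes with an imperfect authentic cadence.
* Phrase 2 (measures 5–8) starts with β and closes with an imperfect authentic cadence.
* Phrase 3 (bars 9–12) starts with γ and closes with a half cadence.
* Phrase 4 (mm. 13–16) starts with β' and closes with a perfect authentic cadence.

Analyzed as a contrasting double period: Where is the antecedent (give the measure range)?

In a double period the four phrases pair into a large antecedent (phrases 1–2, ending imperfect authentic cadence) and a large consequent (phrases 3–4, ending perfect authentic cadence). The antecedent spans bars 1–8.

measures 1–8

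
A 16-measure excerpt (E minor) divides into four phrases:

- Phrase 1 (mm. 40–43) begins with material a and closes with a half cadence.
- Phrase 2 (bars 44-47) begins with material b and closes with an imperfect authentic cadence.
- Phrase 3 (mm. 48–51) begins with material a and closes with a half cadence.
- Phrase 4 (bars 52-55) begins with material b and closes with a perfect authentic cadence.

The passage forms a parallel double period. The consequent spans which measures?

measures 48–55

In a double period the four phrases pair into a large antecedent (phrases 1–2, ending imperfect authentic cadence) and a large consequent (phrases 3–4, ending perfect authentic cadence). The consequent spans measures 48–55.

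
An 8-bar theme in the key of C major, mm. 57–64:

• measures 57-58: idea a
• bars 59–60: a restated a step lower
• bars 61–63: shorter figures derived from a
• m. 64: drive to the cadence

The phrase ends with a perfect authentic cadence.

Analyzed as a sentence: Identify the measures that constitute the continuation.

measures 61–64

After the presentation (mm. 57–60), the continuation covers the fragmentation through the cadence: bars 61–64.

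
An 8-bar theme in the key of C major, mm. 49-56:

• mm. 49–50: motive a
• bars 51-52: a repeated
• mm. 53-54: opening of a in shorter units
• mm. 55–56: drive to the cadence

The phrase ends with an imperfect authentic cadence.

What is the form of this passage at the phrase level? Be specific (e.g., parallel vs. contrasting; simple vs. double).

sentence

Basic idea (measures 49–50) + its repetition (mm. 51-52) form the presentation; fragmentation and cadence (mm. 53–56) form the continuation — the 8-bar whole is a sentence.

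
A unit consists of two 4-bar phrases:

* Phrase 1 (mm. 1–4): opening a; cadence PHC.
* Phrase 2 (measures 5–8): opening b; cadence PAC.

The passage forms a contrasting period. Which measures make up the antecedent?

measures 1–4

The antecedent is the phrase ending with the weaker cadence (Phrygian half cadence, phrase 1) and the consequent the one ending more conclusively (perfect authentic cadence, phrase 2); the antecedent is mm. 1–4.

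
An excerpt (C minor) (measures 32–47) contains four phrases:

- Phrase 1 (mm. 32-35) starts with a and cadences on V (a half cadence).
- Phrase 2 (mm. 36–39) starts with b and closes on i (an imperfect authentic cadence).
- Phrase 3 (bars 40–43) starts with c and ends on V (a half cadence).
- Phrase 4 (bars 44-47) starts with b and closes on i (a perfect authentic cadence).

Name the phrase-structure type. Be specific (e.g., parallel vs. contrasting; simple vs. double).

contrasting double period

Four phrases in two halves: the first half (bars 32-39) ends with an imperfect authentic cadence, the second (measures 40–47) with a perfect authentic cadence — a large antecedent–consequent pair, i.e. a double period.
Phrase 3 begins with different material from phrase 1, making it contrasting.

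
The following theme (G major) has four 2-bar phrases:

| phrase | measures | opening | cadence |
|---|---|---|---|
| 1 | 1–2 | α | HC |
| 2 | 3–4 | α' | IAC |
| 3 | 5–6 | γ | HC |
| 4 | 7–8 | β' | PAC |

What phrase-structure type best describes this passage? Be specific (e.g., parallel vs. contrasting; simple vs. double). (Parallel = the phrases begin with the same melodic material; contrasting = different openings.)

contrasting double period

Four phrases in two halves: the first half (mm. 1–4) ends with an imperfect authentic cadence, the second (measures 5–8) with a perfect authentic cadence — a large antecedent–consequent pair, i.e. a double period.
Phrase 3 begins with different material from phrase 1, making it contrasting.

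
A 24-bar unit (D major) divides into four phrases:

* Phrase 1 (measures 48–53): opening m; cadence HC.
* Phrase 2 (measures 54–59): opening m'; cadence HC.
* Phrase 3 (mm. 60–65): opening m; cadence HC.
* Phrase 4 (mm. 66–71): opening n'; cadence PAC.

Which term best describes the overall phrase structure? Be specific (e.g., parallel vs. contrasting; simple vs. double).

Four phrases in two halves: the first half (measures 48–59) ends with a half cadence, the second (mm. 60–71) with a perfect authentic cadence — a large antecedent–consequent pair, i.e. a double period.
Phrase 3 begins with the same material as phrase 1, making it parallel.

parallel double period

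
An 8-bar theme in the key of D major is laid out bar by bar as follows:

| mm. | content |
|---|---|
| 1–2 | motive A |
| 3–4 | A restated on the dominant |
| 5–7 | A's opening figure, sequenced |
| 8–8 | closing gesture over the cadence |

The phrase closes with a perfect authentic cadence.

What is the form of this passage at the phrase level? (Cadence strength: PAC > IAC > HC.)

sentence

Basic idea (measures 1-2) + its repetition (mm. 3–4) form the presentation; fragmentation and cadence (mm. 5-8) form the continuation — the 8-bar whole is a sentence.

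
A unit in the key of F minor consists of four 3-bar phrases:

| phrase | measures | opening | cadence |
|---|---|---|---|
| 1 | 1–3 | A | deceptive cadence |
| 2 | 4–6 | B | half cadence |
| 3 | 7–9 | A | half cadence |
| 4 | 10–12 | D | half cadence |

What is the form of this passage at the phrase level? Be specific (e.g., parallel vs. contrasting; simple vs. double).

Phrase 4 ends with a half cadence, no stronger than phrase 2's half cadence, so the four phrases do not form a double period; nor do phrases 3–4 duplicate 1–2, so it is not a repeated period. With no phrase reaching a conclusive cadence, the passage is a phrase group.

phrase group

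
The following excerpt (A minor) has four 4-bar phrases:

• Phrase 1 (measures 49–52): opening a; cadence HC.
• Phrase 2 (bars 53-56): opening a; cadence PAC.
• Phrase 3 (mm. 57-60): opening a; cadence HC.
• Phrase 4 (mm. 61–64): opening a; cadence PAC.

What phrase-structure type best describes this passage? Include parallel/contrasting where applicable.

The cadence pattern HC–PAC–HC–PAC is weak–strong twice, and phrases 3–4 restate phrases 1–2: a period heard twice, not a double period (which would end weakly at phrase 2).

repeated period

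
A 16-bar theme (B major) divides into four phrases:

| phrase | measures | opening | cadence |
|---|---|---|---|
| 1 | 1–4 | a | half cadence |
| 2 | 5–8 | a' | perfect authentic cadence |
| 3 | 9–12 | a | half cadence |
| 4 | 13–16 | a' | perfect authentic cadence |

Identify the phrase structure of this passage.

repeated period

The cadence pattern HC–PAC–HC–PAC is weak–strong twice, and phrases 3–4 restate phrases 1–2: a period heard twice, not a double period (which would end weakly at phrase 2).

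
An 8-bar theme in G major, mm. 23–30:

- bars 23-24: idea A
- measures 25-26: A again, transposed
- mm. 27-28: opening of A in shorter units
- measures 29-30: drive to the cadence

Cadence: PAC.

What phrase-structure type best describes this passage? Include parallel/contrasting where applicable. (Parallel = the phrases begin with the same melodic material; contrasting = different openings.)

Basic idea (mm. 23–24) + its repetition (measures 25-26) form the presentation; fragmentation and cadence (measures 27–30) form the continuation — the 8-bar whole is a sentence.

sentence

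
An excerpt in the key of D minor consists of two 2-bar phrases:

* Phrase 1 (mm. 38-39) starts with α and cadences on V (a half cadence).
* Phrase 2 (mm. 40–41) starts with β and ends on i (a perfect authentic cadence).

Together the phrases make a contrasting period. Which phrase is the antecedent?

The phrase ending with the weaker cadence (half cadence) is the antecedent; the one ending more conclusively (perfect authentic cadence) is the consequent. The antecedent is phrase 1.

phrase 1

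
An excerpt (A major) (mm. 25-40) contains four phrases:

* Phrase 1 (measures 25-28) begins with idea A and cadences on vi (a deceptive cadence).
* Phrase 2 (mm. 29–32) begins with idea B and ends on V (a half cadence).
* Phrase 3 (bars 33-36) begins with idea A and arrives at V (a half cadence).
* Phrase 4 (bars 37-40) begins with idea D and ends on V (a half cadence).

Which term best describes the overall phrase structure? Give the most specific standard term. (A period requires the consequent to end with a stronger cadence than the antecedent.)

phrase group

Phrase 4 ends with a half cadence, no stronger than phrase 2's half cadence, so the four phrases do not form a double period; nor do phrases 3–4 duplicate 1–2, so it is not a repeated period. With no phrase reaching a conclusive cadence, the passage is a phrase group.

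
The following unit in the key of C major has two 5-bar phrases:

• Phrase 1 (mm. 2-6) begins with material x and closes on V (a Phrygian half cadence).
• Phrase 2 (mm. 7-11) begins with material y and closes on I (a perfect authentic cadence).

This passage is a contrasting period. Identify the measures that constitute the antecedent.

measures 2–6

The antecedent is the phrase ending with the weaker cadence (Phrygian half cadence, phrase 1) and the consequent the one ending more conclusively (perfect authentic cadence, phrase 2); the antecedent is mm. 2–6.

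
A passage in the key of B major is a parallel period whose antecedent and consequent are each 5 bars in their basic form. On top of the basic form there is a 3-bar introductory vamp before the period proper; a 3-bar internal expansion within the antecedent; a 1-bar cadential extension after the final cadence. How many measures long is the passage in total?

17 measures

Basic parallel period: 5 + 5 = 10 bars.
10 (basic form) + 3 (introduction) + 3 (internal expansion) + 1 (cadential extension) = 17.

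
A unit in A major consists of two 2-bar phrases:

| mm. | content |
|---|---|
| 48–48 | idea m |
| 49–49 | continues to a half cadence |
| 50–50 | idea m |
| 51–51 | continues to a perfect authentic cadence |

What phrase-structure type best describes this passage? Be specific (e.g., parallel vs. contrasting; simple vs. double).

Phrase 1 ends with a half cadence (weaker) and phrase 2 with a perfect authentic cadence (stronger): antecedent + consequent = a period.
The two phrases open with the same material (m / m), so the period is parallel.

parallel period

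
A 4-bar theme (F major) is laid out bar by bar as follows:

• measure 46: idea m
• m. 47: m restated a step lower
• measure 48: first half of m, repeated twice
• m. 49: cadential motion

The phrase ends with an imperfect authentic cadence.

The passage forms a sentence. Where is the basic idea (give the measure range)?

The presentation of a sentence is the basic idea (bar 46) plus its repetition (m. 47); the basic idea is therefore bar 46.

measures 46–46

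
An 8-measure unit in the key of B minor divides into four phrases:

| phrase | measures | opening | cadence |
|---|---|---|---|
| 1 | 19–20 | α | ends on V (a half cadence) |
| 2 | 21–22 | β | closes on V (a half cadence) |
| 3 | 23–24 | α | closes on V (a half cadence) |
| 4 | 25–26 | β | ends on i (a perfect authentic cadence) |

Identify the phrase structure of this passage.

parallel double period

Four phrases in two halves: the first half (mm. 19-22) ends with a half cadence, the second (bars 23–26) with a perfect authentic cadence — a large antecedent–consequent pair, i.e. a double period.
Phrase 3 begins with the same material as phrase 1, making it parallel.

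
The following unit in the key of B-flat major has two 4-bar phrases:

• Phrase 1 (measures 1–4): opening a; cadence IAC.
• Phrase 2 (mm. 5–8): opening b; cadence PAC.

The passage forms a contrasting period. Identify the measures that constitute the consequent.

measures 5–8

The antecedent is the phrase ending with the weaker cadence (imperfect authentic cadence, phrase 1) and the consequent the one ending more conclusively (perfect authentic cadence, phrase 2); the consequent is mm. 5–8.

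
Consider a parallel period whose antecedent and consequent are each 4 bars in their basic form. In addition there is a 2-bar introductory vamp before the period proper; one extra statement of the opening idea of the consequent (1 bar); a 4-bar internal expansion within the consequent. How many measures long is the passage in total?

15 measures

Basic parallel period: 4 + 4 = 8 bars.
8 (basic form) + 2 (introduction) + 1 (extra statement) + 4 (internal expansion) = 15.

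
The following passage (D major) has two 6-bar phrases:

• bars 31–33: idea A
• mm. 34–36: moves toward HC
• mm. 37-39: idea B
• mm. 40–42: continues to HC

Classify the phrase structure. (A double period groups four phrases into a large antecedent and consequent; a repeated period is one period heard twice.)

phrase group

The second phrase closes with a half cadence, which is not stronger than the first phrase's half cadence; without a weak→strong cadential pair there is no antecedent–consequent relationship, so this is a phrase group rather than a period.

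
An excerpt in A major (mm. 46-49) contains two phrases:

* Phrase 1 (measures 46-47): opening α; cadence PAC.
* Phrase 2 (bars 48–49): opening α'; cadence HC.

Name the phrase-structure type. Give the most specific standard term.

phrase group

The second phrase closes with a half cadence, which is not stronger than the first phrase's perfect authentic cadence; without a weak→strong cadential pair there is no antecedent–consequent relationship, so this is a phrase group rather than a period.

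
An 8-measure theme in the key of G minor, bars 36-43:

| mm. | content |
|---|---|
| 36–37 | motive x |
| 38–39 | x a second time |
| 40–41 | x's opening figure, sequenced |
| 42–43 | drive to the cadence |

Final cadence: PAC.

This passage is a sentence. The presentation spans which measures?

measures 36–39

The presentation of a sentence is the basic idea (mm. 36–37) plus its repetition (mm. 38-39); the presentation is therefore bars 36–39.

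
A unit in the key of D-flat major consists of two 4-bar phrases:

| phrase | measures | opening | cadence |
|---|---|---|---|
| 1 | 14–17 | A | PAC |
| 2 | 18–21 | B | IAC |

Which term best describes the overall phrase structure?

The second phrase closes with an imperfect authentic cadence, which is not stronger than the first phrase's perfect authentic cadence; without a weak→strong cadential pair there is no antecedent–consequent relationship, so this is a phrase group rather than a period.

phrase group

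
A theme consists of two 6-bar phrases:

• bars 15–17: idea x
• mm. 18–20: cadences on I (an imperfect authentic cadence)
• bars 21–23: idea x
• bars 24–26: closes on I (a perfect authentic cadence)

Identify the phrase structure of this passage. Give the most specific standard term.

Phrase 1 ends with an imperfect authentic cadence (weaker) and phrase 2 with a perfect authentic cadence (stronger): antecedent + consequent = a period.
The two phrases open with the same material (x / x), so the period is parallel.

parallel period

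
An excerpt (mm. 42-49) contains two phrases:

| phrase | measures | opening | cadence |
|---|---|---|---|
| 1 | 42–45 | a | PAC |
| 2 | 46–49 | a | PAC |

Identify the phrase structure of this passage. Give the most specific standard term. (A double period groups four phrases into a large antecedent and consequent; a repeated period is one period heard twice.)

repeated phrase

Both phrases have the same opening (a) and the same cadence (perfect authentic cadence): the second is a restatement, not a consequent, so this is a repeated phrase rather than a period.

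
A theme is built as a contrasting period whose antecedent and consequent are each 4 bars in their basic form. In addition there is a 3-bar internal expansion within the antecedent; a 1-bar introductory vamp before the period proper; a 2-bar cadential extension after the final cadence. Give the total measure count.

14 measures

Basic contrasting period: 4 + 4 = 8 bars.
8 (basic form) + 3 (internal expansion) + 1 (introduction) + 2 (cadential extension) = 14.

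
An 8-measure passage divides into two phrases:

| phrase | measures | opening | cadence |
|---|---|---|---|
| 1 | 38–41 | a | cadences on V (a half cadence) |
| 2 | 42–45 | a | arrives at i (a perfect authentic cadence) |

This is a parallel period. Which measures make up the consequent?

The phrase ending with the weaker cadence (half cadence) is the antecedent; the one ending more conclusively (perfect authentic cadence) is the consequent. The consequent is measures 42–45.

measures 42–45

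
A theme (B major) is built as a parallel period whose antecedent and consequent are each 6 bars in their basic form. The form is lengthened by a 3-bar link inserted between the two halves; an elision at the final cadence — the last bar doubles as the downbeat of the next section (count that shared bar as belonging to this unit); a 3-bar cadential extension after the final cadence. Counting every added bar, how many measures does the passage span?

18 measures

Basic parallel period: 6 + 6 = 12 bars.
12 (basic form) + 3 (link) + 3 (cadential extension) = 18.
The elision shares a bar with the next section but does not change this unit's count.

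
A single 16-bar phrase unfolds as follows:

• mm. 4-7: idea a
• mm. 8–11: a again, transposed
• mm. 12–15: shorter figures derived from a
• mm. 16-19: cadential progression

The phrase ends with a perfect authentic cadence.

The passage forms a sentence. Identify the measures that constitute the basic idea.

measures 4–7

The presentation of a sentence is the basic idea (mm. 4–7) plus its repetition (bars 8–11); the basic idea is therefore bars 4–7.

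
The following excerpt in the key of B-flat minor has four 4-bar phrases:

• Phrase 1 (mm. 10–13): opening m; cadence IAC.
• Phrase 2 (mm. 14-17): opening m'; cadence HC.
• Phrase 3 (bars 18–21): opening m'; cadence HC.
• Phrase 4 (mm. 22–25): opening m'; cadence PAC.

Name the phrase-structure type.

parallel double period

Four phrases in two halves: the first half (mm. 10–17) ends with a half cadence, the second (mm. 18–25) with a perfect authentic cadence — a large antecedent–consequent pair, i.e. a double period.
Phrase 3 begins with the same material as phrase 1, making it parallel.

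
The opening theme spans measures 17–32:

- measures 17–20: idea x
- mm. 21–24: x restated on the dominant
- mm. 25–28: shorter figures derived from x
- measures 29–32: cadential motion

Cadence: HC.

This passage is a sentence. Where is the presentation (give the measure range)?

measures 17–24

The presentation of a sentence is the basic idea (measures 17–20) plus its repetition (mm. 21–24); the presentation is therefore mm. 17-24.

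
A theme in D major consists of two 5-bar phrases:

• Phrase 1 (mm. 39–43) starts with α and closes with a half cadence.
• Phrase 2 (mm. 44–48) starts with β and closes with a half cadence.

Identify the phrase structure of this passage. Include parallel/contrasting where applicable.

phrase group

The second phrase closes with a half cadence, which is not stronger than the first phrase's half cadence; without a weak→strong cadential pair there is no antecedent–consequent relationship, so this is a phrase group rather than a period.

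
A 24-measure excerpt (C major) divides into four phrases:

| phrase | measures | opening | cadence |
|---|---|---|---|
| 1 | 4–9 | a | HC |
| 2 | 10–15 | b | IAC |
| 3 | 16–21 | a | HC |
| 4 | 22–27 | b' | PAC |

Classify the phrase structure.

parallel double period

Four phrases in two halves: the first half (mm. 4–15) ends with an imperfect authentic cadence, the second (bars 16–27) with a perfect authentic cadence — a large antecedent–consequent pair, i.e. a double period.
Phrase 3 begins with the same material as phrase 1, making it parallel.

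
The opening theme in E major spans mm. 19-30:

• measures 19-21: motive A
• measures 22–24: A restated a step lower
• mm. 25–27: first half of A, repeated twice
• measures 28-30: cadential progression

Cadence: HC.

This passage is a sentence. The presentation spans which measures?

The presentation of a sentence is the basic idea (bars 19–21) plus its repetition (measures 22–24); the presentation is therefore bars 19-24.

measures 19–24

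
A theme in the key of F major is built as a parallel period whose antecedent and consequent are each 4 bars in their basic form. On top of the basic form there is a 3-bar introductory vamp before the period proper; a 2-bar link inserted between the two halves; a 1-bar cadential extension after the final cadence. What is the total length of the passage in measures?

14 measures

Basic parallel period: 4 + 4 = 8 bars.
8 (basic form) + 3 (introduction) + 2 (link) + 1 (cadential extension) = 14.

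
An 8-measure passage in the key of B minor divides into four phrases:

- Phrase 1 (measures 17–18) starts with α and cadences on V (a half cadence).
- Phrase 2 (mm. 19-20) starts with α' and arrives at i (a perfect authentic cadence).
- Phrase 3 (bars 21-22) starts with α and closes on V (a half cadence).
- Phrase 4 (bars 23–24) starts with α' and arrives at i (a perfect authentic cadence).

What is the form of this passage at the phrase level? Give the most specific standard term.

repeated period

The cadence pattern HC–PAC–HC–PAC is weak–strong twice, and phrases 3–4 restate phrases 1–2: a period heard twice, not a double period (which would end weakly at phrase 2).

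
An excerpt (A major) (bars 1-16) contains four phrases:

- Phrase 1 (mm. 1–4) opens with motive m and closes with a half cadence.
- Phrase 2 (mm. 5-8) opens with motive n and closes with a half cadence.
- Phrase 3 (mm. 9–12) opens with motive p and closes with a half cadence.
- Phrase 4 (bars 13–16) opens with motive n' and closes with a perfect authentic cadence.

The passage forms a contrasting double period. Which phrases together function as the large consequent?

In a double period the first pair of phrases (ending half cadence) is the large antecedent and the second pair (ending perfect authentic cadence) is the large consequent; the consequent is phrases 3 and 4.

phrases 3 and 4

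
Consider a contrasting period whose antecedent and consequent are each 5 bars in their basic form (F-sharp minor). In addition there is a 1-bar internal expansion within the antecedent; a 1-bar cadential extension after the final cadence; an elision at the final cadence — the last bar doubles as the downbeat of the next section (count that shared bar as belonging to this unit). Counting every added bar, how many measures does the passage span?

12 measures

Basic contrasting period: 5 + 5 = 10 bars.
10 (basic form) + 1 (internal expansion) + 1 (cadential extension) = 12.
The elision shares a bar with the next section but does not change this unit's count.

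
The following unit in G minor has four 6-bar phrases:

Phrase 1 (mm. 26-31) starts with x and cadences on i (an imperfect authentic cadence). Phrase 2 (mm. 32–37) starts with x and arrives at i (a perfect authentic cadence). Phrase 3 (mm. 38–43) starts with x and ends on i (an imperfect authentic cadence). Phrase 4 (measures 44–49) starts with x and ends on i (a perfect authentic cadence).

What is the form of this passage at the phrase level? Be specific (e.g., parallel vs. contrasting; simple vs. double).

repeated period

The cadence pattern IAC–PAC–IAC–PAC is weak–strong twice, and phrases 3–4 restate phrases 1–2: a period heard twice, not a double period (which would end weakly at phrase 2).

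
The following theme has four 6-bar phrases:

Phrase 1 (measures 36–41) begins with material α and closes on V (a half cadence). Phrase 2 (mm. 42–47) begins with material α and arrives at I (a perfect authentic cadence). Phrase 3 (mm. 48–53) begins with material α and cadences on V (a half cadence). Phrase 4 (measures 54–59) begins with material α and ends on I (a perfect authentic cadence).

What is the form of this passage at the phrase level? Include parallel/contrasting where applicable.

repeated period

The cadence pattern HC–PAC–HC–PAC is weak–strong twice, and phrases 3–4 restate phrases 1–2: a period heard twice, not a double period (which would end weakly at phrase 2).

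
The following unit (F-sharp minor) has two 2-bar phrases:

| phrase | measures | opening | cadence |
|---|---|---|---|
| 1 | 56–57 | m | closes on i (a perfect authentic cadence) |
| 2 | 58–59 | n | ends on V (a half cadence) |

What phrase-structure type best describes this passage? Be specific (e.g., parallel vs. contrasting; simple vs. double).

phrase group

The second phrase closes with a half cadence, which is not stronger than the first phrase's perfect authentic cadence; without a weak→strong cadential pair there is no antecedent–consequent relationship, so this is a phrase group rather than a period.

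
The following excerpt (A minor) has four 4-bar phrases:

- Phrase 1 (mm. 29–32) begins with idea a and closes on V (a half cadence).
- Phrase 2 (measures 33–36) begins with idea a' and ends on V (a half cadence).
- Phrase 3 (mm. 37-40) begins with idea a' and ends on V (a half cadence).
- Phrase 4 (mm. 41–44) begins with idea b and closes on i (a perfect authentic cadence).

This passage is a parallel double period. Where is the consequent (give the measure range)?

In a double period the four phrases pair into a large antecedent (phrases 1–2, ending half cadence) and a large consequent (phrases 3–4, ending perfect authentic cadence). The consequent spans mm. 37–44.

measures 37–44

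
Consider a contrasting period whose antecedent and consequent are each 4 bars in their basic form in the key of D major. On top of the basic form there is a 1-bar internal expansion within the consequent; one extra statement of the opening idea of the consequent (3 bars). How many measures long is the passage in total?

Basic contrasting period: 4 + 4 = 8 bars.
8 (basic form) + 1 (internal expansion) + 3 (extra statement) = 12.

12 measures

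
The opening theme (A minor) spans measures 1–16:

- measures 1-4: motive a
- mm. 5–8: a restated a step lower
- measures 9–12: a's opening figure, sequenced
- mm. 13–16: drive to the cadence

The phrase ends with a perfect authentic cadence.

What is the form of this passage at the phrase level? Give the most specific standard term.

sentence

Basic idea (mm. 1-4) + its repetition (mm. 5–8) form the presentation; fragmentation and cadence (mm. 9-16) form the continuation — the 16-bar whole is a sentence.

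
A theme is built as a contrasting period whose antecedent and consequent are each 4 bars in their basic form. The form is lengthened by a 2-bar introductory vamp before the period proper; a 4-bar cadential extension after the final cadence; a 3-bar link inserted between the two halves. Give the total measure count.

17 measures

Basic contrasting period: 4 + 4 = 8 bars.
8 (basic form) + 2 (introduction) + 4 (cadential extension) + 3 (link) = 17.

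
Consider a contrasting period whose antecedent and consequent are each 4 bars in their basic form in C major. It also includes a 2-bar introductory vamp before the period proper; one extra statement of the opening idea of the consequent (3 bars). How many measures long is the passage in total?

Basic contrasting period: 4 + 4 = 8 bars.
8 (basic form) + 2 (introduction) + 3 (extra statement) = 13.

13 measures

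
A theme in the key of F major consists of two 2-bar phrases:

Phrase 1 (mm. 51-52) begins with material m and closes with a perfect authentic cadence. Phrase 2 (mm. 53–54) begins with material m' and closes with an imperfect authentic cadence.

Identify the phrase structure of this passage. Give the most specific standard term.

The second phrase closes with an imperfect authentic cadence, which is not stronger than the first phrase's perfect authentic cadence; without a weak→strong cadential pair there is no antecedent–consequent relationship, so this is a phrase group rather than a period.

phrase group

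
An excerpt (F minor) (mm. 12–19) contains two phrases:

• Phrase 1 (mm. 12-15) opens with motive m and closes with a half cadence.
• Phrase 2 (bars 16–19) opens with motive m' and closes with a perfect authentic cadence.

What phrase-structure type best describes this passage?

parallel period

Phrase 1 ends with a half cadence (weaker) and phrase 2 with a perfect authentic cadence (stronger): antecedent + consequent = a period.
The two phrases open with the same material (m / m'), so the period is parallel.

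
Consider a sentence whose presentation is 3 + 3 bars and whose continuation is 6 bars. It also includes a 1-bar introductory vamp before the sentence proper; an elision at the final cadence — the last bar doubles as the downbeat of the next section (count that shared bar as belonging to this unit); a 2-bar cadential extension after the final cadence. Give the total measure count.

15 measures

Basic sentence: 3 + 3 + 6 = 12 bars.
12 (basic form) + 1 (introduction) + 2 (cadential extension) = 15.
The elision shares a bar with the next section but does not change this unit's count.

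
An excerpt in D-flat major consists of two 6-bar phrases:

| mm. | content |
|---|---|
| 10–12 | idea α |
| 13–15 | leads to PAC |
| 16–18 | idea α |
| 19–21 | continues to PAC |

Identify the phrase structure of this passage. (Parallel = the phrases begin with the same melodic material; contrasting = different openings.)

repeated phrase

Both phrases have the same opening (α) and the same cadence (perfect authentic cadence): the second is a restatement, not a consequent, so this is a repeated phrase rather than a period.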